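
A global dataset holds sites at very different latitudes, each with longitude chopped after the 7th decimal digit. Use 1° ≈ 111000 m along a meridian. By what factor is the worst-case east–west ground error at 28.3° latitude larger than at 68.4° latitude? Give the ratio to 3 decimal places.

Truncating at 7 decimal places can drop up to a full unit in the last place, so the longitude may be off by as much as 1e-07°.
Error at 28.3° = 1e-07° × 111000 × cos 28.3° ≈ 0.0111 × 0.8805 = 0.0097733 m.
Error at 68.4° = 1e-07° × 111000 × cos 68.4° ≈ 0.0111 × 0.3681 = 0.0040862 m.
The ratio reduces to cos 28.3° / cos 68.4° = 0.8805/0.3681 ≈ 2.3918.

2.392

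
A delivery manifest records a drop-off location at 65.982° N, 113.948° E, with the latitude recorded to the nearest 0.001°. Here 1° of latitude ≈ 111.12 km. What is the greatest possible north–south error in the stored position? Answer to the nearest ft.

182 ft

Rounding to 3 decimal places leaves the latitude within ±0.0005° of the true value.
North–south distance: 0.0005° × 111120 m/° = 55.56 m.
In feet: 55.56 m ÷ 0.3048 ≈ 182.28 ft.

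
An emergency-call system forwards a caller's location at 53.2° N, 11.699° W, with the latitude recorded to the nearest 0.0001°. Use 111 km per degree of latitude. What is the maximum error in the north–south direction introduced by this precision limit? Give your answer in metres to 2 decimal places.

5.55 metres

Rounding to 4 decimal places leaves the latitude within ±5e-05° of the true value.
Along the meridian that is 5e-05° × 111000 m/° = 5.55 m.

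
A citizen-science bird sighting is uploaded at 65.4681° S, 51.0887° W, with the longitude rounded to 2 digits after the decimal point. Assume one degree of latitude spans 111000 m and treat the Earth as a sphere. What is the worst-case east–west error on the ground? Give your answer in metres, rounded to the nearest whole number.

230 metres

Rounding to 2 decimal places leaves the longitude within ±0.005° of the true value.
Parallels shrink by cos φ, so at 65.4681° a degree of longitude is 111000 × 0.4152 ≈ 46087.2 m.
So at most 0.005° × 46087.2 ≈ 230.436 m east–west.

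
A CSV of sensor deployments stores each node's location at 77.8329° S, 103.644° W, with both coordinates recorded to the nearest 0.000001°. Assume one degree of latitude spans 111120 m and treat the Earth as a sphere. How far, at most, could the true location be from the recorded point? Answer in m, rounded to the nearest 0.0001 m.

0.0568 m

Rounding to 6 decimal places leaves each coordinate within ±5e-07° of the true value.
N–S: 5e-07° × 111120 m/° = 0.05556 m.
Longitude error → 5e-07 × 111120 × cos 77.8329° = 5e-07 × 111120 × 0.2108 ≈ 0.01171 m.
The two errors are perpendicular, so the maximum displacement is √(0.05556² + 0.01171²) ≈ 0.0567806 m.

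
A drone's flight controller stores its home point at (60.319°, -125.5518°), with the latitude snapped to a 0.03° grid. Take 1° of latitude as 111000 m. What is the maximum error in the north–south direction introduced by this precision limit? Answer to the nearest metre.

With a 0.03° grid the true value lies within half a step, ±0.03°/2 = ±0.015°, of the stored one.
So the N–S error is at most 0.015 × 111000 = 1665 m.

1665 metres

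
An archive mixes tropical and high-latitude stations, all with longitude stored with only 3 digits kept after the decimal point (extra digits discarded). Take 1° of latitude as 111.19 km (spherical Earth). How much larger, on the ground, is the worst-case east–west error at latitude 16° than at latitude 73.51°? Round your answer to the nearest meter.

Truncating at 3 decimal places can drop up to a full unit in the last place, so the longitude may be off by as much as 0.001°.
Error at 16° = 0.001° × 111190 × cos 16° ≈ 111.19 × 0.9613 = 106.88 m.
At 73.51°: 0.001° × 111190 × cos 73.51° = 0.001 × 111190 × 0.2838 ≈ 31.561 m.
Difference: 106.88 − 31.561 = 75.322 m.

75 meters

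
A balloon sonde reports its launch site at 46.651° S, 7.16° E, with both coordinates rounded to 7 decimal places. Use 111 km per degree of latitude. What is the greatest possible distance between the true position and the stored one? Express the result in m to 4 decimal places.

Rounding to 7 decimal places leaves each coordinate within ±5e-08° of the true value.
N–S: 5e-08° × 111000 m/° = 0.00555 m.
East–west component at 46.651°: 5e-08° × 111000 × cos 46.651° ≈ 5e-08 × 76194.9 ≈ 0.00380974 m.
Combining orthogonally: (0.00555² + 0.00380974²)^½ ≈ 0.00673176 m.

0.0067 m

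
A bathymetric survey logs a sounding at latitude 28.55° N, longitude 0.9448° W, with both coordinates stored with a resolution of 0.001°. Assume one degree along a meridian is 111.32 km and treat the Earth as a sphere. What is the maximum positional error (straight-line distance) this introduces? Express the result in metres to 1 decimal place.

74.1 metres

With a 0.001° grid the true value lies within half a step, ±0.001°/2 = ±0.0005°, of the stored one.
North–south component: 0.0005° × 111320 = 55.66 m.
E–W at 28.55°: 0.0005° × 111320 × cos 28.55° = 0.0005 × 111320 × 0.8784 ≈ 48.8918 m.
Combining orthogonally: (55.66² + 48.8918²)^½ ≈ 74.084 m.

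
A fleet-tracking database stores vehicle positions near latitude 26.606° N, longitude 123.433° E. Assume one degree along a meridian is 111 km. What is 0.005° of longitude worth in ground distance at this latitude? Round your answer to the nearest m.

496 m

One degree of longitude here spans 111000 × cos 26.606° = 111000 × 0.8941 ≈ 99245.9 m; 0.005° of that is 496.23 m.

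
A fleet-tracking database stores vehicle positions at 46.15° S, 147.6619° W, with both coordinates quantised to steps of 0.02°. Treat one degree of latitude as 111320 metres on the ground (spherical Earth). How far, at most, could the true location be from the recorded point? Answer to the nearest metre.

1354 metres

With a 0.02° grid the true value lies within half a step, ±0.02°/2 = ±0.01°, of the stored one.
Latitude error → 0.01 × 111320 = 1113.2 m along the meridian.
Longitude error → 0.01 × 111320 × cos 46.15° = 0.01 × 111320 × 0.6928 ≈ 771.195 m.
Combining orthogonally: (1113.2² + 771.195²)^½ ≈ 1354.24 m.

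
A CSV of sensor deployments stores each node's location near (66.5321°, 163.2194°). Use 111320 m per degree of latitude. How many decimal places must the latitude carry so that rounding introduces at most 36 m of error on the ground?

4

One degree of latitude covers 111320 m.
With N decimal places the half-ulp bound is 0.5·10⁻ᴺ°, or 0.5·10⁻ᴺ × 111320 m on the ground.
Need 0.5 × 111320 × 10⁻ᴺ ≤ 36 → 10⁻ᴺ ≤ 6.468e-04, so N ≥ 3.19.
At 3 places the error can reach 55.7 m, but 4 places keeps it to 5.57 m.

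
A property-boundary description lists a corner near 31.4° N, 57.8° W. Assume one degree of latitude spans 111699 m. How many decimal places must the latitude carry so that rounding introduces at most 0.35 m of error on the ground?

One degree of latitude covers 111699 m.
Rounding to N decimal places gives at most 0.5 × 10⁻ᴺ degrees of error, i.e. 0.5 × 10⁻ᴺ × 111699 m.
Need 0.5 × 111699 × 10⁻ᴺ ≤ 0.35 → 10⁻ᴺ ≤ 6.267e-06, so N ≥ 5.20.
At 5 places the error can reach 0.558 m, but 6 places keeps it to 0.0558 m.

6 decimal places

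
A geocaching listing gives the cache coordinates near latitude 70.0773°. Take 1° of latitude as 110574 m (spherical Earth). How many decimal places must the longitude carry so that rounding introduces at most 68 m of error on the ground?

At 70.0773° one degree of longitude covers 110574 × cos 70.0773° ≈ 110574 × 0.3408 ≈ 37678.3 m.
Rounding to N decimal places gives at most 0.5 × 10⁻ᴺ degrees of error, i.e. 0.5 × 10⁻ᴺ × 37678.3 m.
Setting 18839.2 × 10⁻ᴺ ≤ 68 gives 10ᴺ ≥ 277, i.e. N ≥ 2.44.
So 3 decimal places suffice (18.8 m); 2 would allow up to 188 m.

3 decimal places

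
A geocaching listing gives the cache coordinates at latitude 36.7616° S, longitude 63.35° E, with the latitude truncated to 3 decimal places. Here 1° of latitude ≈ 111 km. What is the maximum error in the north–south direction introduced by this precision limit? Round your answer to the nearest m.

111 m

Truncating at 3 decimal places can drop up to a full unit in the last place, so the latitude may be off by as much as 0.001°.
So the N–S error is at most 0.001 × 111000 = 111 m.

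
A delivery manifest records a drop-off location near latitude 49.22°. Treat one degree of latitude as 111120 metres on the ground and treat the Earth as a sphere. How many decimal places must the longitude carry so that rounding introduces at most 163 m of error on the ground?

3 decimal places

At 49.22° one degree of longitude covers 111120 × cos 49.22° ≈ 111120 × 0.6532 ≈ 72578.7 m.
N decimal places → at most half a unit in the last place, 0.5 × 10⁻ᴺ° = 72578.7/2 × 10⁻ᴺ m.
Need 0.5 × 72578.7 × 10⁻ᴺ ≤ 163 → 10⁻ᴺ ≤ 4.492e-03, so N ≥ 2.35.
N = 2 would give 363 m (too coarse); N = 3 gives 36.3 m ≤ 163 m.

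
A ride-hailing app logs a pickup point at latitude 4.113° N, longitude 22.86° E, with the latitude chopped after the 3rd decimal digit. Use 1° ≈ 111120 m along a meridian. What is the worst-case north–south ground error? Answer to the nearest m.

111 m

Truncating at 3 decimal places can drop up to a full unit in the last place, so the latitude may be off by as much as 0.001°.
Along the meridian that is 0.001° × 111120 m/° = 111.12 m.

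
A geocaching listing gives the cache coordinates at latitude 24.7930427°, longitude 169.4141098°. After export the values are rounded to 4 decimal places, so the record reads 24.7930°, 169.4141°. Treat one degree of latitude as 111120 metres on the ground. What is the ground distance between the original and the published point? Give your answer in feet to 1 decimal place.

15.9 feet

Δlat = 24.7930427 − 24.7930 = +0.0000427°; Δlon = 169.4141098 − 169.4141 = +0.0000098°.
North–south shift: 0.0000427 × 111120 = 4.74482 m.
East–west at this latitude: 0.0000098° × 111120 × cos 24.793° ≈ 0.0000098 × 100878 = 0.988604 m.
Distance: √(4.74482² + 0.988604²) ≈ 4.84672 m.
Converting: 4.84672 m × 3.2808 ft/m ≈ 15.901 ft.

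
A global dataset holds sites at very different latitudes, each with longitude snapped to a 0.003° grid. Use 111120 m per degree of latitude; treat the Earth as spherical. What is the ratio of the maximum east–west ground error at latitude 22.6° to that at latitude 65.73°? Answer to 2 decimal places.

With a 0.003° grid the true value lies within half a step, ±0.003°/2 = ±0.0015°, of the stored one.
At 22.6°: 0.0015° × 111120 × cos 22.6° = 0.0015 × 111120 × 0.9232 ≈ 153.88 m.
At 65.73°: 0.0015° × 111120 × cos 65.73° = 0.0015 × 111120 × 0.4110 ≈ 68.512 m.
Ratio: 153.88 / 68.512 = cos 22.6° / cos 65.73° ≈ 2.2461.

2.25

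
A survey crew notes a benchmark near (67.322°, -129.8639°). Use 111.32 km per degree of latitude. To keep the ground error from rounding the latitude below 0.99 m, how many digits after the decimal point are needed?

5 decimal places

One degree of latitude covers 111320 m.
With N decimal places the half-ulp bound is 0.5·10⁻ᴺ°, or 0.5·10⁻ᴺ × 111320 m on the ground.
Setting 55660 × 10⁻ᴺ ≤ 0.99 gives 10ᴺ ≥ 5.622e+04, i.e. N ≥ 4.75.
At 4 places the error can reach 5.57 m, but 5 places keeps it to 0.557 m.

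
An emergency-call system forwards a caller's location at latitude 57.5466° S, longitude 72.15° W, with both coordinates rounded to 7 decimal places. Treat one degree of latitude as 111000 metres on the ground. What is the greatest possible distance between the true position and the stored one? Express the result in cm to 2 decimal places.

0.63 cm

Rounding to 7 decimal places leaves each coordinate within ±5e-08° of the true value.
North–south component: 5e-08° × 111000 = 0.00555 m.
East–west component at 57.5466°: 5e-08° × 111000 × cos 57.5466° ≈ 5e-08 × 59564.1 ≈ 0.0029782 m.
Worst case both components are at the extreme and orthogonal: √(0.00555² + 0.0029782²) ≈ 0.00629859 m.
That is 0.00629859 m = 0.62986 cm.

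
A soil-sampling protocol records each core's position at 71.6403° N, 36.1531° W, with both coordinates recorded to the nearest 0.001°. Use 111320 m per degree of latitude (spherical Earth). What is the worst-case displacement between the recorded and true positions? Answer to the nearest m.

58 m

Rounding to 3 decimal places leaves each coordinate within ±0.0005° of the true value.
N–S: 0.0005° × 111320 m/° = 55.66 m.
Longitude error → 0.0005 × 111320 × cos 71.6403° = 0.0005 × 111320 × 0.3150 ≈ 17.5319 m.
Combining orthogonally: (55.66² + 17.5319²)^½ ≈ 58.3558 m.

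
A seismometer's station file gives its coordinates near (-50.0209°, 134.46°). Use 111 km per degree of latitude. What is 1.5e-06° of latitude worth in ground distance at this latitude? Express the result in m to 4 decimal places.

Along a meridian 1.5e-06° is 1.5e-06 × 111000 = 0.1665 m.

0.1665 m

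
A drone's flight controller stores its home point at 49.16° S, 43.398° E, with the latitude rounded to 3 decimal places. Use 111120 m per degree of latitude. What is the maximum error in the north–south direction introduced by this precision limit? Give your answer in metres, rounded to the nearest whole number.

Rounding to 3 decimal places leaves the latitude within ±0.0005° of the true value.
North–south distance: 0.0005° × 111120 m/° = 55.56 m.

56 metres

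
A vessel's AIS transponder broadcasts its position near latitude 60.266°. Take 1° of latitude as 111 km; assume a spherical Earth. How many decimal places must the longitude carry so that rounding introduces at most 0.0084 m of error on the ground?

7

At 60.266° one degree of longitude covers 111000 × cos 60.266° ≈ 111000 × 0.4960 ≈ 55053.1 m.
N decimal places → at most half a unit in the last place, 0.5 × 10⁻ᴺ° = 55053.1/2 × 10⁻ᴺ m.
Need 0.5 × 55053.1 × 10⁻ᴺ ≤ 0.0084 → 10⁻ᴺ ≤ 3.052e-07, so N ≥ 6.52.
At 6 places the error can reach 0.0275 m, but 7 places keeps it to 0.00275 m.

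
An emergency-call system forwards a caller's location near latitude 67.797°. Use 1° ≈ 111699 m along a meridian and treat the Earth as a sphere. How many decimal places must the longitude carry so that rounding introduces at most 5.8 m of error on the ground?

At 67.797° one degree of longitude covers 111699 × cos 67.797° ≈ 111699 × 0.3779 ≈ 42209.9 m.
N decimal places → at most half a unit in the last place, 0.5 × 10⁻ᴺ° = 42209.9/2 × 10⁻ᴺ m.
Need 0.5 × 42209.9 × 10⁻ᴺ ≤ 5.8 → 10⁻ᴺ ≤ 2.748e-04, so N ≥ 3.56.
At 3 places the error can reach 21.1 m, but 4 places keeps it to 2.11 m.

4 decimal places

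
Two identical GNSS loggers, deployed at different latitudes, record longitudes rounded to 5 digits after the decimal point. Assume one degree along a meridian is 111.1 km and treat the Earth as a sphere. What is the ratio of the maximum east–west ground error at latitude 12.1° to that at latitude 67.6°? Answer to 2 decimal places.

Rounding to 5 decimal places leaves the longitude within ±5e-06° of the true value.
At 12.1°: 5e-06° × 111100 × cos 12.1° = 5e-06 × 111100 × 0.9778 ≈ 0.54316 m.
At 67.6°: 5e-06° × 111100 × cos 67.6° = 5e-06 × 111100 × 0.3811 ≈ 0.21168 m.
Ratio: 0.54316 / 0.21168 = cos 12.1° / cos 67.6° ≈ 2.5659.

2.57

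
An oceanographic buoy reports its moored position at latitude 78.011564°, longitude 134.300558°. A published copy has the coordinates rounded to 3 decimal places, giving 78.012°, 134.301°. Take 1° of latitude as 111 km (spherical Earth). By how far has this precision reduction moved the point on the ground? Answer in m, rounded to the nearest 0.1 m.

49.5 m

The latitude changed by -0.000436° and the longitude by -0.000442°.
N–S: -0.000436° × 111000 m/° = -48.396 m.
East–west at this latitude: -0.000442° × 111000 × cos 78.012° ≈ -0.000442 × 23055.5 = -10.1905 m.
Distance: √(48.396² + 10.1905²) ≈ 49.4572 m.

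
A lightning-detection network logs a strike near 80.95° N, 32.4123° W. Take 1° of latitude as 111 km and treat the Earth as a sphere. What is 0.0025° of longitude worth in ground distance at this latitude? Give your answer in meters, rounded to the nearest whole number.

One degree of longitude here spans 111000 × cos 80.95° = 111000 × 0.1573 ≈ 17459.9 m; 0.0025° of that is 43.6497 m.

44 meters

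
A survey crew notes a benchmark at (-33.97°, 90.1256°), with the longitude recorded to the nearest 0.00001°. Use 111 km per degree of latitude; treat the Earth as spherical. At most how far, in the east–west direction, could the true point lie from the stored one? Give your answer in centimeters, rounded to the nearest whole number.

Rounding to 5 decimal places leaves the longitude within ±5e-06° of the true value.
At latitude 33.97° a degree of longitude spans 111000 m × cos 33.97° = 111000 × 0.8293 ≈ 92055.7 m.
Maximum E–W displacement: 5e-06 × 92055.7 = 0.460278 m.
That is 0.460278 m = 46.028 cm.

46 centimeters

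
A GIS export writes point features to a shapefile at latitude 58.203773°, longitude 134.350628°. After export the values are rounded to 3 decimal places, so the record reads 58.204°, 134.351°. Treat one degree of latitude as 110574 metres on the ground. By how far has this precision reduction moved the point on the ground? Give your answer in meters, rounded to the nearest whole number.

Δlat = 58.203773 − 58.204 = -0.000227°; Δlon = 134.350628 − 134.351 = -0.000372°.
N–S: -0.000227° × 110574 m/° = -25.1003 m.
East–west at this latitude: -0.000372° × 110574 × cos 58.204° ≈ -0.000372 × 58261 = -21.6731 m.
Distance: √(25.1003² + 21.6731²) ≈ 33.1625 m.

33 meters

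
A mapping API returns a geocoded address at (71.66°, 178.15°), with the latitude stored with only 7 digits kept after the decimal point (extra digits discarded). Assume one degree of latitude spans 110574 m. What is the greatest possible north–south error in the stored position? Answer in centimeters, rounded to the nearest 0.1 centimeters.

1.1 centimeters

Truncating at 7 decimal places can drop up to a full unit in the last place, so the latitude may be off by as much as 1e-07°.
Along the meridian that is 1e-07° × 110574 m/° = 0.0110574 m.
That is 0.0110574 m = 1.1057 cm.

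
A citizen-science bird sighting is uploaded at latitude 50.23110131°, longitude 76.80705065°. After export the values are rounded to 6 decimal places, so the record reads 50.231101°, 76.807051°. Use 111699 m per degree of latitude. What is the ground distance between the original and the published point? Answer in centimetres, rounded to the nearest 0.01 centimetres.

4.27 centimetres

The latitude changed by +0.00000031° and the longitude by -0.00000035°.
N–S: 0.00000031° × 111699 m/° = 0.0346267 m.
E–W at 50.2311°: -0.00000035° × 111699 × cos 50.2311° = -0.00000035 × 111699 × 0.6397 ≈ -0.0250086 m.
Distance: √(0.0346267² + 0.0250086²) ≈ 0.0427134 m.
That is 0.0427134 m = 4.2713 cm.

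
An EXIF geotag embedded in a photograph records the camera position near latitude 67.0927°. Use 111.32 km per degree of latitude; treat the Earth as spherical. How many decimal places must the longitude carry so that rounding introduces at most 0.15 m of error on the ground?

At 67.0927° one degree of longitude covers 111320 × cos 67.0927° ≈ 111320 × 0.3892 ≈ 43330.3 m.
N decimal places → at most half a unit in the last place, 0.5 × 10⁻ᴺ° = 43330.3/2 × 10⁻ᴺ m.
Need 0.5 × 43330.3 × 10⁻ᴺ ≤ 0.15 → 10⁻ᴺ ≤ 6.924e-06, so N ≥ 5.16.
So 6 decimal places suffice (0.0217 m); 5 would allow up to 0.217 m.

6 decimal places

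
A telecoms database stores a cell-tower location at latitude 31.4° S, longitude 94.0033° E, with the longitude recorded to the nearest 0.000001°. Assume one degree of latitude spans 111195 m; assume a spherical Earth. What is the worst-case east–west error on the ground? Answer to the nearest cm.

Rounding to 6 decimal places leaves the longitude within ±5e-07° of the true value.
One degree of longitude at 31.4° is 111195 × cos 31.4° ≈ 111195 × 0.8536 = 94910.6 m.
East–west error: 5e-07° × 94910.6 m/° ≈ 0.0474553 m.
That is 0.0474553 m = 4.7455 cm.

5 cm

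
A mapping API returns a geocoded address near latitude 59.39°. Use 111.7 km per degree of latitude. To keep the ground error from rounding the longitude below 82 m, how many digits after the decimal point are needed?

At 59.39° one degree of longitude covers 111700 × cos 59.39° ≈ 111700 × 0.5092 ≈ 56876.7 m.
Rounding to N decimal places gives at most 0.5 × 10⁻ᴺ degrees of error, i.e. 0.5 × 10⁻ᴺ × 56876.7 m.
Need 0.5 × 56876.7 × 10⁻ᴺ ≤ 82 → 10⁻ᴺ ≤ 2.883e-03, so N ≥ 2.54.
So 3 decimal places suffice (28.4 m); 2 would allow up to 284 m.

3 decimal places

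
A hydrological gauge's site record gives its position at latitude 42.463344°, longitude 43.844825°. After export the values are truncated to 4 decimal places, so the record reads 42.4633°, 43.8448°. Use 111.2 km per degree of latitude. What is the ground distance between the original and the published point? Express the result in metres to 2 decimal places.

5.31 metres

Δlat = 42.463344 − 42.4633 = +0.000044°; Δlon = 43.844825 − 43.8448 = +0.000025°.
North–south shift: 0.000044 × 111200 = 4.8928 m.
E–W at 42.4633°: 0.000025° × 111200 × cos 42.4633° = 0.000025 × 111200 × 0.7377 ≈ 2.05083 m.
Distance: √(4.8928² + 2.05083²) ≈ 5.30522 m.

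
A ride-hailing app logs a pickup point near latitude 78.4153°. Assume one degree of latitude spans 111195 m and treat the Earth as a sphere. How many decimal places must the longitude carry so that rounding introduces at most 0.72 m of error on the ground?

At 78.4153° one degree of longitude covers 111195 × cos 78.4153° ≈ 111195 × 0.2008 ≈ 22329.8 m.
N decimal places → at most half a unit in the last place, 0.5 × 10⁻ᴺ° = 22329.8/2 × 10⁻ᴺ m.
Need 0.5 × 22329.8 × 10⁻ᴺ ≤ 0.72 → 10⁻ᴺ ≤ 6.449e-05, so N ≥ 4.19.
N = 4 would give 1.12 m (too coarse); N = 5 gives 0.112 m ≤ 0.72 m.

5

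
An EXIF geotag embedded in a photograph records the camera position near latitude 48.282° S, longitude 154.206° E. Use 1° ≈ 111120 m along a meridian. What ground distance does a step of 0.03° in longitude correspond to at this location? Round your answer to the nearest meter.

0.03° of longitude at 48.282° is 0.03 × 111120 × cos 48.282° ≈ 0.03 × 73946.5 = 2218.39 m.

2218 meters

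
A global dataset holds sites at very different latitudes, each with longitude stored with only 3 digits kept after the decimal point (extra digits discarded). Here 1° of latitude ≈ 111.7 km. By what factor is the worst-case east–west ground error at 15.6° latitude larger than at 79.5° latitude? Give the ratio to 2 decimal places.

5.29

Truncating at 3 decimal places can drop up to a full unit in the last place, so the longitude may be off by as much as 0.001°.
At 15.6°: 0.001° × 111700 × cos 15.6° = 0.001 × 111700 × 0.9632 ≈ 107.59 m.
At 79.5°: 0.001° × 111700 × cos 79.5° = 0.001 × 111700 × 0.1822 ≈ 20.356 m.
The ratio reduces to cos 15.6° / cos 79.5° = 0.9632/0.1822 ≈ 5.2853.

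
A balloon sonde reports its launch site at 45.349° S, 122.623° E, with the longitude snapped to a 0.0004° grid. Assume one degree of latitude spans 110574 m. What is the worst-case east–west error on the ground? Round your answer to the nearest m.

With a 0.0004° grid the true value lies within half a step, ±0.0004°/2 = ±0.0002°, of the stored one.
One degree of longitude at 45.349° is 110574 × cos 45.349° ≈ 110574 × 0.7028 = 77709.9 m.
So at most 0.0002° × 77709.9 ≈ 15.542 m east–west.

16 m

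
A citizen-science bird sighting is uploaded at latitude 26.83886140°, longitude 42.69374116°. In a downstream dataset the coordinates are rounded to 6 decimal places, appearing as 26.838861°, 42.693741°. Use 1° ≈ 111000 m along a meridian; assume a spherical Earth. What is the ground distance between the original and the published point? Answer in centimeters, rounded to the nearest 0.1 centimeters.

4.7 centimeters

The latitude changed by +0.00000040° and the longitude by +0.00000016°.
North–south shift: 0.00000040 × 111000 = 0.0444 m.
East–west at this latitude: 0.00000016° × 111000 × cos 26.8389° ≈ 0.00000016 × 99043.1 = 0.0158469 m.
Distance: √(0.0444² + 0.0158469²) ≈ 0.0471432 m.
That is 0.0471432 m = 4.7143 cm.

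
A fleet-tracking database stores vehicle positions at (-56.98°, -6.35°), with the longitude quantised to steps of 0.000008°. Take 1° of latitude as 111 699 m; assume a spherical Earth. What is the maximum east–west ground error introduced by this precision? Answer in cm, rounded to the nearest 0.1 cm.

With a 0.000008° grid the true value lies within half a step, ±0.000008°/2 = ±4e-06°, of the stored one.
Parallels shrink by cos φ, so at 56.98° a degree of longitude is 111699 × 0.5449 ≈ 60868.3 m.
So at most 4e-06° × 60868.3 ≈ 0.243473 m east–west.
That is 0.243473 m = 24.347 cm.

24.3 cm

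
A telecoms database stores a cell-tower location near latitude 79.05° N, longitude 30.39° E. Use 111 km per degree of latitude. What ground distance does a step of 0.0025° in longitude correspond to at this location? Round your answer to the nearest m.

At 79.05° a degree of longitude is 111000 × cos 79.05° ≈ 21084.7 m, so 0.0025° corresponds to 52.7118 m.

53 m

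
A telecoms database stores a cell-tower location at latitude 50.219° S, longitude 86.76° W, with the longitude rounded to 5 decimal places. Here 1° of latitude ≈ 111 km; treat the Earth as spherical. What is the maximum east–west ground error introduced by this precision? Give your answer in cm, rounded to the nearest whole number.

Rounding to 5 decimal places leaves the longitude within ±5e-06° of the true value.
One degree of longitude at 50.219° is 111000 × cos 50.219° ≈ 111000 × 0.6399 = 71023.9 m.
East–west error: 5e-06° × 71023.9 m/° ≈ 0.355119 m.
That is 0.355119 m = 35.512 cm.

36 cm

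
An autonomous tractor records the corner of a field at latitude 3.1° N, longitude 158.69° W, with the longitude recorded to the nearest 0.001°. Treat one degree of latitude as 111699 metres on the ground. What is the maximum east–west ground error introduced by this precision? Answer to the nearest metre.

Rounding to 3 decimal places leaves the longitude within ±0.0005° of the true value.
Parallels shrink by cos φ, so at 3.1° a degree of longitude is 111699 × 0.9985 ≈ 111536 m.
East–west error: 0.0005° × 111536 m/° ≈ 55.7678 m.

56 metres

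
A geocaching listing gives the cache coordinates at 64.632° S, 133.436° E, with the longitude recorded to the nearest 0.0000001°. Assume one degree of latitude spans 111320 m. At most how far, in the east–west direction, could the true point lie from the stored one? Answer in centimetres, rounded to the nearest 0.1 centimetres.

Rounding to 7 decimal places leaves the longitude within ±5e-08° of the true value.
At latitude 64.632° a degree of longitude spans 111320 m × cos 64.632° = 111320 × 0.4284 ≈ 47692.9 m.
So at most 5e-08° × 47692.9 ≈ 0.00238464 m east–west.
That is 0.00238464 m = 0.23846 cm.

0.2 centimetres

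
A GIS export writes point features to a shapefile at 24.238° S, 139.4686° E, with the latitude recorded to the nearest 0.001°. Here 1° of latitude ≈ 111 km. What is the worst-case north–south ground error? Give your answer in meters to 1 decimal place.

Rounding to 3 decimal places leaves the latitude within ±0.0005° of the true value.
Along the meridian that is 0.0005° × 111000 m/° = 55.5 m.

55.5 meters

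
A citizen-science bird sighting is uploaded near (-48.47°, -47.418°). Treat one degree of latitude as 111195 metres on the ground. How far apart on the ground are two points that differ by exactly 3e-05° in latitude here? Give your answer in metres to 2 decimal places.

3.34 metres

Along a meridian 3e-05° is 3e-05 × 111195 = 3.33585 m.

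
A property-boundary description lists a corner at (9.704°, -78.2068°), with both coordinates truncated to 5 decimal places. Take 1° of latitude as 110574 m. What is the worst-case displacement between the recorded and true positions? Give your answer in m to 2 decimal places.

Truncating at 5 decimal places can drop up to a full unit in the last place, so each coordinate may be off by as much as 1e-05°.
N–S: 1e-05° × 110574 m/° = 1.10574 m.
Longitude error → 1e-05 × 110574 × cos 9.704° = 1e-05 × 110574 × 0.9857 ≈ 1.08992 m.
The two errors are perpendicular, so the maximum displacement is √(1.10574² + 1.08992²) ≈ 1.55261 m.

1.55 m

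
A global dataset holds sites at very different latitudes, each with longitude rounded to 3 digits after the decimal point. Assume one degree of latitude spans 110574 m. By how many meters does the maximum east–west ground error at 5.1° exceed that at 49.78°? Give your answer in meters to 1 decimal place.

Rounding to 3 decimal places leaves the longitude within ±0.0005° of the true value.
Error at 5.1° = 0.0005° × 110574 × cos 5.1° ≈ 55.287 × 0.9960 = 55.068 m.
Error at 49.78° = 0.0005° × 110574 × cos 49.78° ≈ 55.287 × 0.6457 = 35.7 m.
Difference: 55.068 − 35.7 = 19.368 m.

19.4 meters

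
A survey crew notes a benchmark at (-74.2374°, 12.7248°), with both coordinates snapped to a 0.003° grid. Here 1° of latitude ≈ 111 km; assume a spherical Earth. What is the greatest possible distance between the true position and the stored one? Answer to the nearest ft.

With a 0.003° grid the true value lies within half a step, ±0.003°/2 = ±0.0015°, of the stored one.
Latitude error → 0.0015 × 111000 = 166.5 m along the meridian.
East–west component at 74.2374°: 0.0015° × 111000 × cos 74.2374° ≈ 0.0015 × 30153.4 ≈ 45.2301 m.
Worst case both components are at the extreme and orthogonal: √(166.5² + 45.2301²) ≈ 172.534 m.
Converting: 172.534 m × 3.2808 ft/m ≈ 566.06 ft.

566 ft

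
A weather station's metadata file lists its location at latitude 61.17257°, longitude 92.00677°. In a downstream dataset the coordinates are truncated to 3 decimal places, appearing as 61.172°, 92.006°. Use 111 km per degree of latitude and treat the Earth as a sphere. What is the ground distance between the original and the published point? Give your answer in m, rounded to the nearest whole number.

76 m

The latitude changed by +0.00057° and the longitude by +0.00077°.
North–south shift: 0.00057 × 111000 = 63.27 m.
East–west at this latitude: 0.00077° × 111000 × cos 61.172° ≈ 0.00077 × 53522.2 = 41.2121 m.
Combined displacement = (63.27² + 41.2121²)^½ ≈ 75.5085 m.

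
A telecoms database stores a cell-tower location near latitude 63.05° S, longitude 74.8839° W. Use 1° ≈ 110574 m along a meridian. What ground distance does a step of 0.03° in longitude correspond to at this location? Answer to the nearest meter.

1503 meters

0.03° of longitude at 63.05° is 0.03 × 110574 × cos 63.05° ≈ 0.03 × 50113.5 = 1503.41 m.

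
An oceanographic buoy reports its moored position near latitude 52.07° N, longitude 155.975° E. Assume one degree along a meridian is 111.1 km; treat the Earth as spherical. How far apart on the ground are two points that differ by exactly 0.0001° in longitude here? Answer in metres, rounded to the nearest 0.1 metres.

0.0001° of longitude at 52.07° is 0.0001 × 111100 × cos 52.07° ≈ 0.0001 × 68293 = 6.8293 m.

6.8 metres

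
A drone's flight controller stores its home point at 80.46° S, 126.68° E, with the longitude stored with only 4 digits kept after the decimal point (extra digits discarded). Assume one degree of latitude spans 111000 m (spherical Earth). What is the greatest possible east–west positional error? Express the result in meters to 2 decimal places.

1.84 meters

Truncating at 4 decimal places can drop up to a full unit in the last place, so the longitude may be off by as much as 0.0001°.
At latitude 80.46° a degree of longitude spans 111000 m × cos 80.46° = 111000 × 0.1657 ≈ 18396.7 m.
So at most 0.0001° × 18396.7 ≈ 1.83967 m east–west.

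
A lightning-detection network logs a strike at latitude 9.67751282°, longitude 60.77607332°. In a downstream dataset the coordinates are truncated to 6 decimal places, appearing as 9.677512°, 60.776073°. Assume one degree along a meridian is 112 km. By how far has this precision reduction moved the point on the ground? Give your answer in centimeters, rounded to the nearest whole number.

10 centimeters

Δlat = 9.67751282 − 9.677512 = +0.00000082°; Δlon = 60.77607332 − 60.776073 = +0.00000032°.
N–S: 0.00000082° × 112000 m/° = 0.09184 m.
E–W at 9.67751°: 0.00000032° × 112000 × cos 9.67751° = 0.00000032 × 112000 × 0.9858 ≈ 0.03533 m.
Distance: √(0.09184² + 0.03533²) ≈ 0.0984012 m.
That is 0.0984012 m = 9.8401 cm.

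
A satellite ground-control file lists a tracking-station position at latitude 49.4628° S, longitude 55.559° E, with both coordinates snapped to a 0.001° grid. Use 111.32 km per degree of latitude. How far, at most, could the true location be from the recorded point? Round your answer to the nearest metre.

With a 0.001° grid the true value lies within half a step, ±0.001°/2 = ±0.0005°, of the stored one.
N–S: 0.0005° × 111320 m/° = 55.66 m.
Longitude error → 0.0005 × 111320 × cos 49.4628° = 0.0005 × 111320 × 0.6499 ≈ 36.1758 m.
The two errors are perpendicular, so the maximum displacement is √(55.66² + 36.1758²) ≈ 66.3831 m.

66 metres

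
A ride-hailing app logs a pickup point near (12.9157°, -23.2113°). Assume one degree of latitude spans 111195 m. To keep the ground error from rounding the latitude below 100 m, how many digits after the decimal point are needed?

One degree of latitude covers 111195 m.
With N decimal places the half-ulp bound is 0.5·10⁻ᴺ°, or 0.5·10⁻ᴺ × 111195 m on the ground.
Setting 55597.5 × 10⁻ᴺ ≤ 100 gives 10ᴺ ≥ 556, i.e. N ≥ 2.75.
So 3 decimal places suffice (55.6 m); 2 would allow up to 556 m.

3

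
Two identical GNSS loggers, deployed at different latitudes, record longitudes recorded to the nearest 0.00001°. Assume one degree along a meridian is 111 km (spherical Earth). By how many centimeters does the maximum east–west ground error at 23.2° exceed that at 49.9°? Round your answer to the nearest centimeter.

15 centimeters

Rounding to 5 decimal places leaves the longitude within ±5e-06° of the true value.
Error at 23.2° = 5e-06° × 111000 × cos 23.2° ≈ 0.555 × 0.9191 = 0.51012 m.
Error at 49.9° = 5e-06° × 111000 × cos 49.9° ≈ 0.555 × 0.6441 = 0.35749 m.
So the lower-latitude error exceeds the higher by 0.51012 − 0.35749 = 0.15263 m.
That is 0.152631 m = 15.263 cm.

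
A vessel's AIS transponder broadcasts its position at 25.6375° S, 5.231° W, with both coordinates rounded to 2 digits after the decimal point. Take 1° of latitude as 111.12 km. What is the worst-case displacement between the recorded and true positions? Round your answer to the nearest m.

Rounding to 2 decimal places leaves each coordinate within ±0.005° of the true value.
N–S: 0.005° × 111120 m/° = 555.6 m.
E–W at 25.6375°: 0.005° × 111120 × cos 25.6375° = 0.005 × 111120 × 0.9015 ≈ 500.901 m.
The two errors are perpendicular, so the maximum displacement is √(555.6² + 500.901²) ≈ 748.06 m.

748 m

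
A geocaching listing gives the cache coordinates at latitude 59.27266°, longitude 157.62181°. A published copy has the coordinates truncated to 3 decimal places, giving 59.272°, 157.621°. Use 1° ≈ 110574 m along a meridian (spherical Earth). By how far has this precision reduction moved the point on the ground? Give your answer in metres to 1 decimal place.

86.1 metres

Δlat = 59.27266 − 59.272 = +0.00066°; Δlon = 157.62181 − 157.621 = +0.00081°.
N–S: 0.00066° × 110574 m/° = 72.9788 m.
E–W at 59.272°: 0.00081° × 110574 × cos 59.272° = 0.00081 × 110574 × 0.5110 ≈ 45.7644 m.
Combined displacement = (72.9788² + 45.7644²)^½ ≈ 86.1411 m.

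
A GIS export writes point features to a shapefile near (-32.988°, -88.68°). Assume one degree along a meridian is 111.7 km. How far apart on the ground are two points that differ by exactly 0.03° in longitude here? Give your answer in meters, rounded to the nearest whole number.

2811 meters

At 32.988° a degree of longitude is 111700 × cos 32.988° ≈ 93692.2 m, so 0.03° corresponds to 2810.77 m.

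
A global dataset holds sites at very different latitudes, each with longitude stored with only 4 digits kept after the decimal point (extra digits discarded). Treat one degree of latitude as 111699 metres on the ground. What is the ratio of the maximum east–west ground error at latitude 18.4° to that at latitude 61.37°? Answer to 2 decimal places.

1.98

Truncating at 4 decimal places can drop up to a full unit in the last place, so the longitude may be off by as much as 0.0001°.
Error at 18.4° = 0.0001° × 111699 × cos 18.4° ≈ 11.17 × 0.9489 = 10.599 m.
At 61.37°: 0.0001° × 111699 × cos 61.37° = 0.0001 × 111699 × 0.4792 ≈ 5.3521 m.
The ratio reduces to cos 18.4° / cos 61.37° = 0.9489/0.4792 ≈ 1.9803.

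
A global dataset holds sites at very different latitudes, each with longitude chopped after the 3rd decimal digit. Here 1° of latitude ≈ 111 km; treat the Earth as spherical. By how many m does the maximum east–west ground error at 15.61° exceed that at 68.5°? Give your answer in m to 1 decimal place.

Truncating at 3 decimal places can drop up to a full unit in the last place, so the longitude may be off by as much as 0.001°.
At 15.61°: 0.001° × 111000 × cos 15.61° = 0.001 × 111000 × 0.9631 ≈ 106.91 m.
At 68.5°: 0.001° × 111000 × cos 68.5° = 0.001 × 111000 × 0.3665 ≈ 40.682 m.
So the lower-latitude error exceeds the higher by 106.91 − 40.682 = 66.224 m.

66.2 m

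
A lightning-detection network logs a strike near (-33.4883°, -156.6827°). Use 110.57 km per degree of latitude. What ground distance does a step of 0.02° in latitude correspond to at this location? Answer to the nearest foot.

Along a meridian 0.02° is 0.02 × 110570 = 2211.4 m.
In feet: 2211.4 m ÷ 0.3048 ≈ 7255.2 ft.

7255 feet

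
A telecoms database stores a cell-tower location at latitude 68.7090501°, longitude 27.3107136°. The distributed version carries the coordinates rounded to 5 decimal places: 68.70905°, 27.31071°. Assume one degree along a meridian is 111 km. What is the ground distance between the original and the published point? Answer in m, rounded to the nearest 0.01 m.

The latitude changed by +0.0000001° and the longitude by +0.0000036°.
N–S: 0.0000001° × 111000 m/° = 0.0111 m.
East–west at this latitude: 0.0000036° × 111000 × cos 68.7091° ≈ 0.0000036 × 40304.6 = 0.145096 m.
Distance: √(0.0111² + 0.145096²) ≈ 0.14552 m.

0.15 m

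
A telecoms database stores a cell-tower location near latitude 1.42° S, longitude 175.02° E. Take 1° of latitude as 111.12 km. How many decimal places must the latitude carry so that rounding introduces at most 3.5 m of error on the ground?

One degree of latitude covers 111120 m.
Rounding to N decimal places gives at most 0.5 × 10⁻ᴺ degrees of error, i.e. 0.5 × 10⁻ᴺ × 111120 m.
Need 0.5 × 111120 × 10⁻ᴺ ≤ 3.5 → 10⁻ᴺ ≤ 6.299e-05, so N ≥ 4.20.
At 4 places the error can reach 5.56 m, but 5 places keeps it to 0.556 m.

5 decimal places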